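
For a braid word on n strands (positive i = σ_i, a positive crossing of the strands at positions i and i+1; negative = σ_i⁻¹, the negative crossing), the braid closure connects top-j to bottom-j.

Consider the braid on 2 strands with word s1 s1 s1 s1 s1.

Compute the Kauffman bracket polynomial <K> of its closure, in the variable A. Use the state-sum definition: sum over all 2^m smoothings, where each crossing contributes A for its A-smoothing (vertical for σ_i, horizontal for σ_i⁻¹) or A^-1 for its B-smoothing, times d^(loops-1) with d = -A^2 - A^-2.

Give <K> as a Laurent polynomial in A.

-A^7 - A^-1 + A^-5 - A^-9 + A^-13

Derivation:
Braid: s1 s1 s1 s1 s1 on 2 strands, 5 crossings.
Writhe w = (#positive) - (#negative) = 5 - 0 = 5.
State-sum expansion of <K>. There are 2^5 = 32 states.
Smooth each crossing (0=||, 1=⌣⌢); contribution A^(Σ sign_k(1-2s_k)) * d^(L-1).
  state 00000: A-exp=+5, loops=2, term = A^5 * d^1
  state 00001: A-exp=+3, loops=1, term = A^3 * d^0
  state 00010: A-exp=+3, loops=1, term = A^3 * d^0
  state 00011: A-exp=+1, loops=2, term = A^1 * d^1
  state 00100: A-exp=+3, loops=1, term = A^3 * d^0
  state 00101: A-exp=+1, loops=2, term = A^1 * d^1
  state 00110: A-exp=+1, loops=2, term = A^1 * d^1
  state 00111: A-exp=-1, loops=3, term = A^-1 * d^2
  state 01000: A-exp=+3, loops=1, term = A^3 * d^0
  state 01001: A-exp=+1, loops=2, term = A^1 * d^1
  state 01010: A-exp=+1, loops=2, term = A^1 * d^1
  state 01011: A-exp=-1, loops=3, term = A^-1 * d^2
  state 01100: A-exp=+1, loops=2, term = A^1 * d^1
  state 01101: A-exp=-1, loops=3, term = A^-1 * d^2
  state 01110: A-exp=-1, loops=3, term = A^-1 * d^2
  state 01111: A-exp=-3, loops=4, term = A^-3 * d^3
  state 10000: A-exp=+3, loops=1, term = A^3 * d^0
  state 10001: A-exp=+1, loops=2, term = A^1 * d^1
  state 10010: A-exp=+1, loops=2, term = A^1 * d^1
  state 10011: A-exp=-1, loops=3, term = A^-1 * d^2
  state 10100: A-exp=+1, loops=2, term = A^1 * d^1
  state 10101: A-exp=-1, loops=3, term = A^-1 * d^2
  state 10110: A-exp=-1, loops=3, term = A^-1 * d^2
  state 10111: A-exp=-3, loops=4, term = A^-3 * d^3
  state 11000: A-exp=+1, loops=2, term = A^1 * d^1
  state 11001: A-exp=-1, loops=3, term = A^-1 * d^2
  state 11010: A-exp=-1, loops=3, term = A^-1 * d^2
  state 11011: A-exp=-3, loops=4, term = A^-3 * d^3
  state 11100: A-exp=-1, loops=3, term = A^-1 * d^2
  state 11101: A-exp=-3, loops=4, term = A^-3 * d^3
  state 11110: A-exp=-3, loops=4, term = A^-3 * d^3
  state 11111: A-exp=-5, loops=5, term = A^-5 * d^4
Collect the terms by A-exponent (count of states per loop number):
Powers of d = -A^2 - A^-2: d^2 = A^4 + 2 + A^-4; d^3 = -A^6 - 3*A^2 - 3*A^-2 - A^-6; d^4 = A^8 + 4*A^4 + 6 + 4*A^-4 + A^-8.
  A^5 * (d) = -A^7 - A^3
  A^3 * (5) = 5*A^3
  A^1 * (10*d) = -10*A^3 - 10*A^-1
  A^-1 * (10*d^2) = 10*A^3 + 20*A^-1 + 10*A^-5
  A^-3 * (5*d^3) = -5*A^3 - 15*A^-1 - 15*A^-5 - 5*A^-9
  A^-5 * (d^4) = A^3 + 4*A^-1 + 6*A^-5 + 4*A^-9 + A^-13
Summing the groups: <K> = -A^7 - A^-1 + A^-5 - A^-9 + A^-13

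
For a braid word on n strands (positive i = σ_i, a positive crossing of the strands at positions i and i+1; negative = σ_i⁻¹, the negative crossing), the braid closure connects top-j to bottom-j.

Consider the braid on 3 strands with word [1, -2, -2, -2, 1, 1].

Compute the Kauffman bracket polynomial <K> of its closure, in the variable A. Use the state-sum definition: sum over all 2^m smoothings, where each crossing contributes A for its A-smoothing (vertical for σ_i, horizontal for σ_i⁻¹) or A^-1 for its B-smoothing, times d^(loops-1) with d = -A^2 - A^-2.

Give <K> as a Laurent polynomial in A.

-A^12 + A^8 - A^4 + 3 - A^-4 + A^-8 - A^-12

Derivation:
Braid: s1 s2^-1 s2^-1 s2^-1 s1 s1 on 3 strands, 6 crossings.
Writhe w = (#positive) - (#negative) = 3 - 3 = 0.
Computing the Kauffman bracket via state sum. There are 2^6 = 64 states.
Smooth each crossing (0=||, 1=⌣⌢); contribution A^(Σ sign_k(1-2s_k)) * d^(L-1).
Tabulate the states by total A-exponent and number of loops L (A-exp: L × count):
  A^6: L=4 ×1
  A^4: L=3 ×6
  A^2: L=2 ×12, L=4 ×3
  A^0: L=1 ×9, L=3 ×10, L=5 ×1
  A^-2: L=2 ×12, L=4 ×3
  A^-4: L=3 ×6
  A^-6: L=4 ×1
Each group contributes A^e * Σ count * d^(L-1):
Powers of d = -A^2 - A^-2: d^2 = A^4 + 2 + A^-4; d^3 = -A^6 - 3*A^2 - 3*A^-2 - A^-6; d^4 = A^8 + 4*A^4 + 6 + 4*A^-4 + A^-8.
  A^6 * (d^3) = -A^12 - 3*A^8 - 3*A^4 - 1
  A^4 * (6*d^2) = 6*A^8 + 12*A^4 + 6
  A^2 * (12*d + 3*d^3) = -3*A^8 - 21*A^4 - 21 - 3*A^-4
  A^0 * (9 + 10*d^2 + d^4) = A^8 + 14*A^4 + 35 + 14*A^-4 + A^-8
  A^-2 * (12*d + 3*d^3) = -3*A^4 - 21 - 21*A^-4 - 3*A^-8
  A^-4 * (6*d^2) = 6 + 12*A^-4 + 6*A^-8
  A^-6 * (d^3) = -1 - 3*A^-4 - 3*A^-8 - A^-12
Summing the groups: <K> = -A^12 + A^8 - A^4 + 3 - A^-4 + A^-8 - A^-12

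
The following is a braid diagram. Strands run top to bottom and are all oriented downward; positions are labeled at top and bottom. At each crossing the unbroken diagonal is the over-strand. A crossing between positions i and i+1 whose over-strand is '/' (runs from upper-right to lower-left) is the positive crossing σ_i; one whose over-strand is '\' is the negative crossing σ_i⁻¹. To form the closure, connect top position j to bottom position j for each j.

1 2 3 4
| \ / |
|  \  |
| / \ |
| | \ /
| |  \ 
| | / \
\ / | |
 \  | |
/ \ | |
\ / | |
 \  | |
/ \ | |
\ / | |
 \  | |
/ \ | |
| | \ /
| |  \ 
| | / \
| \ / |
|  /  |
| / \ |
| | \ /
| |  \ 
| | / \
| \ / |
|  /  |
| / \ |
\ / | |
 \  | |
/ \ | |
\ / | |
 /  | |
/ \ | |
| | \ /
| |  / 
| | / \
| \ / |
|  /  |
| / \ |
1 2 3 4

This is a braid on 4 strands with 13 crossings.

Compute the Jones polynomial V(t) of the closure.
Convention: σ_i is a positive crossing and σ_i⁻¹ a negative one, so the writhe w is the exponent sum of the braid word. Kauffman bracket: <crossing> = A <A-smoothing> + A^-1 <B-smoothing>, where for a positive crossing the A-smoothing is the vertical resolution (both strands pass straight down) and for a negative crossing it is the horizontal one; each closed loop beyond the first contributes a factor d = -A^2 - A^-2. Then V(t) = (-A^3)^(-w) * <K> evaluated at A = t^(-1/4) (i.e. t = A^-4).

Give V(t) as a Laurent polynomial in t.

t - 1 + 2*t^-1 - 3*t^-2 + 3*t^-3 - 2*t^-4 + 2*t^-5 - t^-6

Derivation:
Reading the diagram top to bottom ('/'-over between positions i,i+1 = s_i, '\'-over = s_i^-1): braid word = s2^-1 s3^-1 s1^-1 s1^-1 s1^-1 s3^-1 s2 s3^-1 s2 s1^-1 s1 s3 s2.
The presented braid s2^-1 s3^-1 s1^-1 s1^-1 s1^-1 s3^-1 s2 s3^-1 s2 s1^-1 s1 s3 s2 on 4 strands reduces by inverse Markov moves (closure unchanged at each step):
  Deconjugate: the word is γ·β·γ⁻¹ with γ = s2^-1 (prefix) and γ⁻¹ = s2 (suffix); strip both.
  Deconjugate: the word is γ·β·γ⁻¹ with γ = s3^-1 s1^-1 (prefix) and γ⁻¹ = s1 s3 (suffix); strip both.
Reduced to β = s1^-1 s1^-1 s3^-1 s2 s3^-1 s2 s1^-1 on 4 strands, 7 crossings.
Compute on β:
Braid: s1^-1 s1^-1 s3^-1 s2 s3^-1 s2 s1^-1 on 4 strands, 7 crossings.
Writhe w = (#positive) - (#negative) = 2 - 5 = -3.
State-sum expansion of <K>. There are 2^7 = 128 states.
For each crossing: s=0 is the vertical smoothing, s=1 horizontal. Crossing k contributes A^(sign_k * (1 - 2*s_k)); loop factor d = -A^2 - A^-2.
Tabulate the states by total A-exponent and number of loops L (A-exp: L × count):
  A^7: L=5 ×1
  A^5: L=4 ×7
  A^3: L=3 ×20, L=5 ×1
  A^1: L=2 ×27, L=4 ×8
  A^-1: L=1 ×15, L=3 ×19, L=5 ×1
  A^-3: L=2 ×17, L=4 ×4
  A^-5: L=3 ×7
  A^-7: L=4 ×1
Each group contributes A^e * Σ count * d^(L-1):
Powers of d = -A^2 - A^-2: d^2 = A^4 + 2 + A^-4; d^3 = -A^6 - 3*A^2 - 3*A^-2 - A^-6; d^4 = A^8 + 4*A^4 + 6 + 4*A^-4 + A^-8.
  A^7 * (d^4) = A^15 + 4*A^11 + 6*A^7 + 4*A^3 + A^-1
  A^5 * (7*d^3) = -7*A^11 - 21*A^7 - 21*A^3 - 7*A^-1
  A^3 * (20*d^2 + d^4) = A^11 + 24*A^7 + 46*A^3 + 24*A^-1 + A^-5
  A^1 * (27*d + 8*d^3) = -8*A^7 - 51*A^3 - 51*A^-1 - 8*A^-5
  A^-1 * (15 + 19*d^2 + d^4) = A^7 + 23*A^3 + 59*A^-1 + 23*A^-5 + A^-9
  A^-3 * (17*d + 4*d^3) = -4*A^3 - 29*A^-1 - 29*A^-5 - 4*A^-9
  A^-5 * (7*d^2) = 7*A^-1 + 14*A^-5 + 7*A^-9
  A^-7 * (d^3) = -A^-1 - 3*A^-5 - 3*A^-9 - A^-13
Summing the groups: <K> = A^15 - 2*A^11 + 2*A^7 - 3*A^3 + 3*A^-1 - 2*A^-5 + A^-9 - A^-13
Normalise by the writhe: (-A^3)^(-w) = (-A^3)^(3) = -A^9, so f(A) = -A^9 * <K> = -A^24 + 2*A^20 - 2*A^16 + 3*A^12 - 3*A^8 + 2*A^4 - 1 + A^-4.
Substitute A = t^(-1/4), i.e. A^e → t^(-e/4): V(t) = t - 1 + 2*t^-1 - 3*t^-2 + 3*t^-3 - 2*t^-4 + 2*t^-5 - t^-6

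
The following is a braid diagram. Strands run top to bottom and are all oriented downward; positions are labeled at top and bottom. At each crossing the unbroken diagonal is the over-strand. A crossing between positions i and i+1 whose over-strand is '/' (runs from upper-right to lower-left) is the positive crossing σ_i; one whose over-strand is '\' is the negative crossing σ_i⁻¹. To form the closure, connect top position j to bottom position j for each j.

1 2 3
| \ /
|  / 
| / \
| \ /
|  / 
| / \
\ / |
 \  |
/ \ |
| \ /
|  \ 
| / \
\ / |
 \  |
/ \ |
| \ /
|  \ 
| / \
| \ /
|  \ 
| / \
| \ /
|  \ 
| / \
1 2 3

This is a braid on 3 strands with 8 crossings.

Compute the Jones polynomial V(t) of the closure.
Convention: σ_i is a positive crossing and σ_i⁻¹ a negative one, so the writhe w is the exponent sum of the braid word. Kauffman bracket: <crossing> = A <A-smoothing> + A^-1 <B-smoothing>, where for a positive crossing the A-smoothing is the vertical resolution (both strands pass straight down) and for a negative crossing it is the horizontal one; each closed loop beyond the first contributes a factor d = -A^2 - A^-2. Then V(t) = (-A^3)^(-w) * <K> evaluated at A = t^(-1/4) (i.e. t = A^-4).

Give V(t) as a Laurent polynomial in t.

Reading the diagram top to bottom ('/'-over between positions i,i+1 = s_i, '\'-over = s_i^-1): braid word = s2 s2 s1^-1 s2^-1 s1^-1 s2^-1 s2^-1 s2^-1.
The presented braid s2 s2 s1^-1 s2^-1 s1^-1 s2^-1 s2^-1 s2^-1 on 3 strands reduces by inverse Markov moves (closure unchanged at each step):
  Deconjugate: the word is γ·β·γ⁻¹ with γ = s2 (prefix) and γ⁻¹ = s2^-1 (suffix); strip both.
Reduced to β = s2 s1^-1 s2^-1 s1^-1 s2^-1 s2^-1 on 3 strands, 6 crossings.
Compute on β:
Braid: s2 s1^-1 s2^-1 s1^-1 s2^-1 s2^-1 on 3 strands, 6 crossings.
Writhe w = (#positive) - (#negative) = 1 - 5 = -4.
State-sum expansion of <K>. There are 2^6 = 64 states.
For each crossing: s=0 is the vertical smoothing, s=1 horizontal. Crossing k contributes A^(sign_k * (1 - 2*s_k)); loop factor d = -A^2 - A^-2.
Tabulate the states by total A-exponent and number of loops L (A-exp: L × count):
  A^6: L=2 ×1
  A^4: L=1 ×2, L=3 ×4
  A^2: L=2 ×11, L=4 ×4
  A^0: L=1 ×7, L=3 ×12, L=5 ×1
  A^-2: L=2 ×12, L=4 ×3
  A^-4: L=1 ×2, L=3 ×4
  A^-6: L=2 ×1
Each group contributes A^e * Σ count * d^(L-1):
Powers of d = -A^2 - A^-2: d^2 = A^4 + 2 + A^-4; d^3 = -A^6 - 3*A^2 - 3*A^-2 - A^-6; d^4 = A^8 + 4*A^4 + 6 + 4*A^-4 + A^-8.
  A^6 * (d) = -A^8 - A^4
  A^4 * (2 + 4*d^2) = 4*A^8 + 10*A^4 + 4
  A^2 * (11*d + 4*d^3) = -4*A^8 - 23*A^4 - 23 - 4*A^-4
  A^0 * (7 + 12*d^2 + d^4) = A^8 + 16*A^4 + 37 + 16*A^-4 + A^-8
  A^-2 * (12*d + 3*d^3) = -3*A^4 - 21 - 21*A^-4 - 3*A^-8
  A^-4 * (2 + 4*d^2) = 4 + 10*A^-4 + 4*A^-8
  A^-6 * (d) = -A^-4 - A^-8
Summing the groups: <K> = -A^4 + 1 + A^-8
Normalise by the writhe: (-A^3)^(-w) = (-A^3)^(4) = A^12, so f(A) = A^12 * <K> = -A^16 + A^12 + A^4.
Substitute A = t^(-1/4), i.e. A^e → t^(-e/4): V(t) = t^-1 + t^-3 - t^-4

Answer: t^-1 + t^-3 - t^-4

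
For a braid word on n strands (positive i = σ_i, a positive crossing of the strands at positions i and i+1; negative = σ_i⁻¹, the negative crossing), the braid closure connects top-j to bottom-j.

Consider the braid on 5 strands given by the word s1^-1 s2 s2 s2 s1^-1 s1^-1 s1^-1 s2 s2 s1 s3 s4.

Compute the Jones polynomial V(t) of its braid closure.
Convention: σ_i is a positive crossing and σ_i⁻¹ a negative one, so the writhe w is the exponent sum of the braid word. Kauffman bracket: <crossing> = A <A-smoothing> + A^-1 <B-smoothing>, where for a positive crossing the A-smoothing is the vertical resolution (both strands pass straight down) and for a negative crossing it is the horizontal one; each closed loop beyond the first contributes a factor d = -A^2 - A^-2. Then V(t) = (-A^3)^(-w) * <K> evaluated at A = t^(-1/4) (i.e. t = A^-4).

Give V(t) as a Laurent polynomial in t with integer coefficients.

-t^6 + t^5 - 2*t^4 + 3*t^3 - 2*t^2 + 3*t - 1 + t^-1 - t^-2

Derivation:
The presented braid s1^-1 s2 s2 s2 s1^-1 s1^-1 s1^-1 s2 s2 s1 s3 s4 on 5 strands reduces by inverse Markov moves (closure unchanged at each step):
  Destabilize: the word has the form β·s4 where s4 occurs only as the final letter (β ∈ B_4); drop it and the last strand → 4 strands.
  Destabilize: the word has the form β·s3 where s3 occurs only as the final letter (β ∈ B_3); drop it and the last strand → 3 strands.
  Deconjugate: the word is γ·β·γ⁻¹ with γ = s1^-1 (prefix) and γ⁻¹ = s1 (suffix); strip both.
Reduced to β = s2 s2 s2 s1^-1 s1^-1 s1^-1 s2 s2 on 3 strands, 8 crossings.
Compute on β:
Braid: s2 s2 s2 s1^-1 s1^-1 s1^-1 s2 s2 on 3 strands, 8 crossings.
Writhe w = (#positive) - (#negative) = 5 - 3 = 2.
State-sum expansion of <K>. There are 2^8 = 256 states.
Smooth each crossing (0=||, 1=⌣⌢); contribution A^(Σ sign_k(1-2s_k)) * d^(L-1).
Tabulate the states by total A-exponent and number of loops L (A-exp: L × count):
  A^8: L=4 ×1
  A^6: L=3 ×8
  A^4: L=2 ×18, L=4 ×10
  A^2: L=1 ×15, L=3 ×31, L=5 ×10
  A^0: L=2 ×35, L=4 ×30, L=6 ×5
  A^-2: L=3 ×40, L=5 ×15, L=7 ×1
  A^-4: L=4 ×25, L=6 ×3
  A^-6: L=5 ×8
  A^-8: L=6 ×1
Each group contributes A^e * Σ count * d^(L-1):
Powers of d = -A^2 - A^-2: d^2 = A^4 + 2 + A^-4; d^3 = -A^6 - 3*A^2 - 3*A^-2 - A^-6; d^4 = A^8 + 4*A^4 + 6 + 4*A^-4 + A^-8; d^5 = -A^10 - 5*A^6 - 10*A^2 - 10*A^-2 - 5*A^-6 - A^-10; d^6 = A^12 + 6*A^8 + 15*A^4 + 20 + 15*A^-4 + 6*A^-8 + A^-12.
  A^8 * (d^3) = -A^14 - 3*A^10 - 3*A^6 - A^2
  A^6 * (8*d^2) = 8*A^10 + 16*A^6 + 8*A^2
  A^4 * (18*d + 10*d^3) = -10*A^10 - 48*A^6 - 48*A^2 - 10*A^-2
  A^2 * (15 + 31*d^2 + 10*d^4) = 10*A^10 + 71*A^6 + 137*A^2 + 71*A^-2 + 10*A^-6
  A^0 * (35*d + 30*d^3 + 5*d^5) = -5*A^10 - 55*A^6 - 175*A^2 - 175*A^-2 - 55*A^-6 - 5*A^-10
  A^-2 * (40*d^2 + 15*d^4 + d^6) = A^10 + 21*A^6 + 115*A^2 + 190*A^-2 + 115*A^-6 + 21*A^-10 + A^-14
  A^-4 * (25*d^3 + 3*d^5) = -3*A^6 - 40*A^2 - 105*A^-2 - 105*A^-6 - 40*A^-10 - 3*A^-14
  A^-6 * (8*d^4) = 8*A^2 + 32*A^-2 + 48*A^-6 + 32*A^-10 + 8*A^-14
  A^-8 * (d^5) = -A^2 - 5*A^-2 - 10*A^-6 - 10*A^-10 - 5*A^-14 - A^-18
Summing the groups: <K> = -A^14 + A^10 - A^6 + 3*A^2 - 2*A^-2 + 3*A^-6 - 2*A^-10 + A^-14 - A^-18
Normalise by the writhe: (-A^3)^(-w) = (-A^3)^(-2) = A^-6, so f(A) = A^-6 * <K> = -A^8 + A^4 - 1 + 3*A^-4 - 2*A^-8 + 3*A^-12 - 2*A^-16 + A^-20 - A^-24.
Substitute A = t^(-1/4), i.e. A^e → t^(-e/4): V(t) = -t^6 + t^5 - 2*t^4 + 3*t^3 - 2*t^2 + 3*t - 1 + t^-1 - t^-2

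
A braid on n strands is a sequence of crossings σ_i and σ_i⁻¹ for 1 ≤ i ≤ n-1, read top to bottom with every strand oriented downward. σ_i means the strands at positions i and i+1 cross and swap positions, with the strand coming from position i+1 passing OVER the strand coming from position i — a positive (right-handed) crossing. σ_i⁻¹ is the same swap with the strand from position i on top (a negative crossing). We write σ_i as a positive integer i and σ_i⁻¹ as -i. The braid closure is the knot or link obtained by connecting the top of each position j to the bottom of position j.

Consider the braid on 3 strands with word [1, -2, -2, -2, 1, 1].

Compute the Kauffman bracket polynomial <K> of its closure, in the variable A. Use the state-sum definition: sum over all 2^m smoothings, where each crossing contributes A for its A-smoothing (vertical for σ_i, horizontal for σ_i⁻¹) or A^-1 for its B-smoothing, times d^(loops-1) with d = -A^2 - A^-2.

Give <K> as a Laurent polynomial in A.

-A^12 + A^8 - A^4 + 3 - A^-4 + A^-8 - A^-12

Derivation:
Braid: s1 s2^-1 s2^-1 s2^-1 s1 s1 on 3 strands, 6 crossings.
Writhe w = (#positive) - (#negative) = 3 - 3 = 0.
Enumerate smoothing states for the bracket polynomial. There are 2^6 = 64 states.
For each crossing: s=0 is the vertical smoothing, s=1 horizontal. Crossing k contributes A^(sign_k * (1 - 2*s_k)); loop factor d = -A^2 - A^-2.
Tabulate the states by total A-exponent and number of loops L (A-exp: L × count):
  A^6: L=4 ×1
  A^4: L=3 ×6
  A^2: L=2 ×12, L=4 ×3
  A^0: L=1 ×9, L=3 ×10, L=5 ×1
  A^-2: L=2 ×12, L=4 ×3
  A^-4: L=3 ×6
  A^-6: L=4 ×1
Each group contributes A^e * Σ count * d^(L-1):
Powers of d = -A^2 - A^-2: d^2 = A^4 + 2 + A^-4; d^3 = -A^6 - 3*A^2 - 3*A^-2 - A^-6; d^4 = A^8 + 4*A^4 + 6 + 4*A^-4 + A^-8.
  A^6 * (d^3) = -A^12 - 3*A^8 - 3*A^4 - 1
  A^4 * (6*d^2) = 6*A^8 + 12*A^4 + 6
  A^2 * (12*d + 3*d^3) = -3*A^8 - 21*A^4 - 21 - 3*A^-4
  A^0 * (9 + 10*d^2 + d^4) = A^8 + 14*A^4 + 35 + 14*A^-4 + A^-8
  A^-2 * (12*d + 3*d^3) = -3*A^4 - 21 - 21*A^-4 - 3*A^-8
  A^-4 * (6*d^2) = 6 + 12*A^-4 + 6*A^-8
  A^-6 * (d^3) = -1 - 3*A^-4 - 3*A^-8 - A^-12
Summing the groups: <K> = -A^12 + A^8 - A^4 + 3 - A^-4 + A^-8 - A^-12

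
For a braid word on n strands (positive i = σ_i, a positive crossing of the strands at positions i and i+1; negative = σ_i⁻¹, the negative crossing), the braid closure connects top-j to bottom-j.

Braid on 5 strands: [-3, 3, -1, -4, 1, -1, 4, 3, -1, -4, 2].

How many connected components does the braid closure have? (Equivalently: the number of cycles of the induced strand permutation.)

Track the strand permutation on 5 strands, starting from identity.
  step 1: s3^-1 swaps positions 3,4 -> [1 2 4 3 5]
  step 2: s3 swaps positions 3,4 -> [1 2 3 4 5]
  step 3: s1^-1 swaps positions 1,2 -> [2 1 3 4 5]
  step 4: s4^-1 swaps positions 4,5 -> [2 1 3 5 4]
  step 5: s1 swaps positions 1,2 -> [1 2 3 5 4]
  step 6: s1^-1 swaps positions 1,2 -> [2 1 3 5 4]
  step 7: s4 swaps positions 4,5 -> [2 1 3 4 5]
  step 8: s3 swaps positions 3,4 -> [2 1 4 3 5]
  step 9: s1^-1 swaps positions 1,2 -> [1 2 4 3 5]
  step 10: s4^-1 swaps positions 4,5 -> [1 2 4 5 3]
  step 11: s2 swaps positions 2,3 -> [1 4 2 5 3]
Final permutation (position -> original strand): [1 4 2 5 3]
Closure components = cycle count of this permutation = 2.

Answer: 2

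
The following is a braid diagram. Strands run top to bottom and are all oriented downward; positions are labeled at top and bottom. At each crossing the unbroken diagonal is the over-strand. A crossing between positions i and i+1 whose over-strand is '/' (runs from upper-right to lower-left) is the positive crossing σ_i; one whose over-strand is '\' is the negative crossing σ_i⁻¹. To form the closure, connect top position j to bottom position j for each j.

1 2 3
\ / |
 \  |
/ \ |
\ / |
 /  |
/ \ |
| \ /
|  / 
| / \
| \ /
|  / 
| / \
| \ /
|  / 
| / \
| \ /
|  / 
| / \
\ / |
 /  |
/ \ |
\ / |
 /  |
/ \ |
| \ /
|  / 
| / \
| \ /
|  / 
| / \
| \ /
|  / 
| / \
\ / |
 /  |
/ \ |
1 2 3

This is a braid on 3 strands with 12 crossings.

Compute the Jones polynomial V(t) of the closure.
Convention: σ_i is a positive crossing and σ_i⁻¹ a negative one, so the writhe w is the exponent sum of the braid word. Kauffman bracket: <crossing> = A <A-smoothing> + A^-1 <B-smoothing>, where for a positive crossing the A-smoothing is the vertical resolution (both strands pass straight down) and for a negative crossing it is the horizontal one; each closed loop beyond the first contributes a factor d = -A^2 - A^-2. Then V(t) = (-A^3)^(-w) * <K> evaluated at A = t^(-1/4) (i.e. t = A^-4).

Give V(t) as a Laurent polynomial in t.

-t^12 + t^11 - t^10 + t^9 - t^8 + t^6 + t^4

Derivation:
Reading the diagram top to bottom ('/'-over between positions i,i+1 = s_i, '\'-over = s_i^-1): braid word = s1^-1 s1 s2 s2 s2 s2 s1 s1 s2 s2 s2 s1.
The presented braid s1^-1 s1 s2 s2 s2 s2 s1 s1 s2 s2 s2 s1 on 3 strands reduces by inverse Markov moves (closure unchanged at each step):
  Deconjugate: the word is γ·β·γ⁻¹ with γ = s1^-1 (prefix) and γ⁻¹ = s1 (suffix); strip both.
Reduced to β = s1 s2 s2 s2 s2 s1 s1 s2 s2 s2 on 3 strands, 10 crossings.
Compute on β:
Braid: s1 s2 s2 s2 s2 s1 s1 s2 s2 s2 on 3 strands, 10 crossings.
Writhe w = (#positive) - (#negative) = 10 - 0 = 10.
Enumerate smoothing states for the bracket polynomial. There are 2^10 = 1024 states.
Each crossing splits two ways (0=vertical, 1=horizontal). The state's weight is A^(#A-smoothings - #B-smoothings) * d^(loops - 1).
Tabulate the states by total A-exponent and number of loops L (A-exp: L × count):
  A^10: L=3 ×1
  A^8: L=2 ×10
  A^6: L=1 ×21, L=3 ×24
  A^4: L=2 ×84, L=4 ×36
  A^2: L=1 ×24, L=3 ×151, L=5 ×35
  A^0: L=2 ×72, L=4 ×159, L=6 ×21
  A^-2: L=3 ×98, L=5 ×105, L=7 ×7
  A^-4: L=4 ×76, L=6 ×43, L=8 ×1
  A^-6: L=5 ×35, L=7 ×10
  A^-8: L=6 ×9, L=8 ×1
  A^-10: L=7 ×1
Each group contributes A^e * Σ count * d^(L-1):
Powers of d = -A^2 - A^-2: d^2 = A^4 + 2 + A^-4; d^3 = -A^6 - 3*A^2 - 3*A^-2 - A^-6; d^4 = A^8 + 4*A^4 + 6 + 4*A^-4 + A^-8; d^5 = -A^10 - 5*A^6 - 10*A^2 - 10*A^-2 - 5*A^-6 - A^-10; d^6 = A^12 + 6*A^8 + 15*A^4 + 20 + 15*A^-4 + 6*A^-8 + A^-12; d^7 = -A^14 - 7*A^10 - 21*A^6 - 35*A^2 - 35*A^-2 - 21*A^-6 - 7*A^-10 - A^-14.
  A^10 * (d^2) = A^14 + 2*A^10 + A^6
  A^8 * (10*d) = -10*A^10 - 10*A^6
  A^6 * (21 + 24*d^2) = 24*A^10 + 69*A^6 + 24*A^2
  A^4 * (84*d + 36*d^3) = -36*A^10 - 192*A^6 - 192*A^2 - 36*A^-2
  A^2 * (24 + 151*d^2 + 35*d^4) = 35*A^10 + 291*A^6 + 536*A^2 + 291*A^-2 + 35*A^-6
  A^0 * (72*d + 159*d^3 + 21*d^5) = -21*A^10 - 264*A^6 - 759*A^2 - 759*A^-2 - 264*A^-6 - 21*A^-10
  A^-2 * (98*d^2 + 105*d^4 + 7*d^6) = 7*A^10 + 147*A^6 + 623*A^2 + 966*A^-2 + 623*A^-6 + 147*A^-10 + 7*A^-14
  A^-4 * (76*d^3 + 43*d^5 + d^7) = -A^10 - 50*A^6 - 312*A^2 - 693*A^-2 - 693*A^-6 - 312*A^-10 - 50*A^-14 - A^-18
  A^-6 * (35*d^4 + 10*d^6) = 10*A^6 + 95*A^2 + 290*A^-2 + 410*A^-6 + 290*A^-10 + 95*A^-14 + 10*A^-18
  A^-8 * (9*d^5 + d^7) = -A^6 - 16*A^2 - 66*A^-2 - 125*A^-6 - 125*A^-10 - 66*A^-14 - 16*A^-18 - A^-22
  A^-10 * (d^6) = A^2 + 6*A^-2 + 15*A^-6 + 20*A^-10 + 15*A^-14 + 6*A^-18 + A^-22
Summing the groups: <K> = A^14 + A^6 - A^-2 + A^-6 - A^-10 + A^-14 - A^-18
Normalise by the writhe: (-A^3)^(-w) = (-A^3)^(-10) = A^-30, so f(A) = A^-30 * <K> = A^-16 + A^-24 - A^-32 + A^-36 - A^-40 + A^-44 - A^-48.
Substitute A = t^(-1/4), i.e. A^e → t^(-e/4): V(t) = -t^12 + t^11 - t^10 + t^9 - t^8 + t^6 + t^4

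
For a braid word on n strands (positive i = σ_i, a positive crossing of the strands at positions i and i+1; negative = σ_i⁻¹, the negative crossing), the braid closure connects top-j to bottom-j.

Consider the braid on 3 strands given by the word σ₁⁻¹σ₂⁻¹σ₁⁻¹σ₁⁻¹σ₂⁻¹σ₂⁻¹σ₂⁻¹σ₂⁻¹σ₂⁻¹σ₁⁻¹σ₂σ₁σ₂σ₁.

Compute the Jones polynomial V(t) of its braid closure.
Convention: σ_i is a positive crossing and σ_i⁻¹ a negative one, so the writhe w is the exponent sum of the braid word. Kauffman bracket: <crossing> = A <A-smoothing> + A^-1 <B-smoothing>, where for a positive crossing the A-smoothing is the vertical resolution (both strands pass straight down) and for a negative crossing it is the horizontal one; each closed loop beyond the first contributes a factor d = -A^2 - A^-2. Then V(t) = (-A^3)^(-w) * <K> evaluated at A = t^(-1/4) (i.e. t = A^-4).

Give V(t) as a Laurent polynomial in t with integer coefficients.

The presented braid s1^-1 s2^-1 s1^-1 s1^-1 s2^-1 s2^-1 s2^-1 s2^-1 s2^-1 s1^-1 s2 s1 s2 s1 on 3 strands reduces by inverse Markov moves (closure unchanged at each step):
  Deconjugate: the word is γ·β·γ⁻¹ with γ = s1^-1 (prefix) and γ⁻¹ = s1 (suffix); strip both.
  Deconjugate: the word is γ·β·γ⁻¹ with γ = s2^-1 s1^-1 (prefix) and γ⁻¹ = s1 s2 (suffix); strip both.
Reduced to β = s1^-1 s2^-1 s2^-1 s2^-1 s2^-1 s2^-1 s1^-1 s2 on 3 strands, 8 crossings.
Compute on β:
Braid: s1^-1 s2^-1 s2^-1 s2^-1 s2^-1 s2^-1 s1^-1 s2 on 3 strands, 8 crossings.
Writhe w = (#positive) - (#negative) = 1 - 7 = -6.
Enumerate smoothing states for the bracket polynomial. There are 2^8 = 256 states.
Each crossing splits two ways (0=vertical, 1=horizontal). The state's weight is A^(#A-smoothings - #B-smoothings) * d^(loops - 1).
Tabulate the states by total A-exponent and number of loops L (A-exp: L × count):
  A^8: L=6 ×1
  A^6: L=5 ×8
  A^4: L=4 ×25, L=6 ×3
  A^2: L=3 ×40, L=5 ×15, L=7 ×1
  A^0: L=2 ×35, L=4 ×30, L=6 ×5
  A^-2: L=1 ×15, L=3 ×31, L=5 ×10
  A^-4: L=2 ×18, L=4 ×10
  A^-6: L=1 ×2, L=3 ×6
  A^-8: L=2 ×1
Each group contributes A^e * Σ count * d^(L-1):
Powers of d = -A^2 - A^-2: d^2 = A^4 + 2 + A^-4; d^3 = -A^6 - 3*A^2 - 3*A^-2 - A^-6; d^4 = A^8 + 4*A^4 + 6 + 4*A^-4 + A^-8; d^5 = -A^10 - 5*A^6 - 10*A^2 - 10*A^-2 - 5*A^-6 - A^-10; d^6 = A^12 + 6*A^8 + 15*A^4 + 20 + 15*A^-4 + 6*A^-8 + A^-12.
  A^8 * (d^5) = -A^18 - 5*A^14 - 10*A^10 - 10*A^6 - 5*A^2 - A^-2
  A^6 * (8*d^4) = 8*A^14 + 32*A^10 + 48*A^6 + 32*A^2 + 8*A^-2
  A^4 * (25*d^3 + 3*d^5) = -3*A^14 - 40*A^10 - 105*A^6 - 105*A^2 - 40*A^-2 - 3*A^-6
  A^2 * (40*d^2 + 15*d^4 + d^6) = A^14 + 21*A^10 + 115*A^6 + 190*A^2 + 115*A^-2 + 21*A^-6 + A^-10
  A^0 * (35*d + 30*d^3 + 5*d^5) = -5*A^10 - 55*A^6 - 175*A^2 - 175*A^-2 - 55*A^-6 - 5*A^-10
  A^-2 * (15 + 31*d^2 + 10*d^4) = 10*A^6 + 71*A^2 + 137*A^-2 + 71*A^-6 + 10*A^-10
  A^-4 * (18*d + 10*d^3) = -10*A^2 - 48*A^-2 - 48*A^-6 - 10*A^-10
  A^-6 * (2 + 6*d^2) = 6*A^-2 + 14*A^-6 + 6*A^-10
  A^-8 * (d) = -A^-6 - A^-10
Summing the groups: <K> = -A^18 + A^14 - 2*A^10 + 3*A^6 - 2*A^2 + 2*A^-2 - A^-6 + A^-10
Normalise by the writhe: (-A^3)^(-w) = (-A^3)^(6) = A^18, so f(A) = A^18 * <K> = -A^36 + A^32 - 2*A^28 + 3*A^24 - 2*A^20 + 2*A^16 - A^12 + A^8.
Substitute A = t^(-1/4), i.e. A^e → t^(-e/4): V(t) = t^-2 - t^-3 + 2*t^-4 - 2*t^-5 + 3*t^-6 - 2*t^-7 + t^-8 - t^-9

Answer: t^-2 - t^-3 + 2*t^-4 - 2*t^-5 + 3*t^-6 - 2*t^-7 + t^-8 - t^-9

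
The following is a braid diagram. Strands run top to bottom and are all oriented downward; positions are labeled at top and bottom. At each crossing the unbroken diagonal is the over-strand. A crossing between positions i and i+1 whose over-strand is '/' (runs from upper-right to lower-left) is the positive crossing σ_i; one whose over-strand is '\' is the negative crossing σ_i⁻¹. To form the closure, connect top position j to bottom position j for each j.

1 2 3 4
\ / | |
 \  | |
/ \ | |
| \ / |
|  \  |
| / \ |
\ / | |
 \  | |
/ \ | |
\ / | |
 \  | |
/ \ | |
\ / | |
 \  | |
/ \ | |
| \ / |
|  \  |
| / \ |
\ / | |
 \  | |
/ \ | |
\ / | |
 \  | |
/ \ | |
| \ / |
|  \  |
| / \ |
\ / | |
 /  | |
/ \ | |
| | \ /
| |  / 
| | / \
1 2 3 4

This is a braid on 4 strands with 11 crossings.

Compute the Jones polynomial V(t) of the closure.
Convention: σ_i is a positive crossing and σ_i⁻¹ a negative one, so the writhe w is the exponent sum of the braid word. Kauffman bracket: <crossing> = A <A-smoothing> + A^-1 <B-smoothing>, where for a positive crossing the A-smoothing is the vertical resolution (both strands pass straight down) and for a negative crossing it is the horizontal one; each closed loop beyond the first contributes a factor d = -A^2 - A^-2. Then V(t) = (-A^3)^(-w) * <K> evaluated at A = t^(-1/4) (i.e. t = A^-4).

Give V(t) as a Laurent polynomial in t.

Reading the diagram top to bottom ('/'-over between positions i,i+1 = s_i, '\'-over = s_i^-1): braid word = s1^-1 s2^-1 s1^-1 s1^-1 s1^-1 s2^-1 s1^-1 s1^-1 s2^-1 s1 s3.
The presented braid s1^-1 s2^-1 s1^-1 s1^-1 s1^-1 s2^-1 s1^-1 s1^-1 s2^-1 s1 s3 on 4 strands reduces by inverse Markov moves (closure unchanged at each step):
  Destabilize: the word has the form β·s3 where s3 occurs only as the final letter (β ∈ B_3); drop it and the last strand → 3 strands.
  Deconjugate: the word is γ·β·γ⁻¹ with γ = s1^-1 (prefix) and γ⁻¹ = s1 (suffix); strip both.
Reduced to β = s2^-1 s1^-1 s1^-1 s1^-1 s2^-1 s1^-1 s1^-1 s2^-1 on 3 strands, 8 crossings.
Compute on β:
Braid: s2^-1 s1^-1 s1^-1 s1^-1 s2^-1 s1^-1 s1^-1 s2^-1 on 3 strands, 8 crossings.
Writhe w = (#positive) - (#negative) = 0 - 8 = -8.
Computing the Kauffman bracket via state sum. There are 2^8 = 256 states.
For each crossing: s=0 is the vertical smoothing, s=1 horizontal. Crossing k contributes A^(sign_k * (1 - 2*s_k)); loop factor d = -A^2 - A^-2.
Tabulate the states by total A-exponent and number of loops L (A-exp: L × count):
  A^8: L=5 ×1
  A^6: L=4 ×7, L=6 ×1
  A^4: L=3 ×19, L=5 ×9
  A^2: L=2 ×24, L=4 ×31, L=6 ×1
  A^0: L=1 ×12, L=3 ×53, L=5 ×5
  A^-2: L=2 ×45, L=4 ×11
  A^-4: L=1 ×15, L=3 ×13
  A^-6: L=2 ×8
  A^-8: L=3 ×1
Each group contributes A^e * Σ count * d^(L-1):
Powers of d = -A^2 - A^-2: d^2 = A^4 + 2 + A^-4; d^3 = -A^6 - 3*A^2 - 3*A^-2 - A^-6; d^4 = A^8 + 4*A^4 + 6 + 4*A^-4 + A^-8; d^5 = -A^10 - 5*A^6 - 10*A^2 - 10*A^-2 - 5*A^-6 - A^-10.
  A^8 * (d^4) = A^16 + 4*A^12 + 6*A^8 + 4*A^4 + 1
  A^6 * (7*d^3 + d^5) = -A^16 - 12*A^12 - 31*A^8 - 31*A^4 - 12 - A^-4
  A^4 * (19*d^2 + 9*d^4) = 9*A^12 + 55*A^8 + 92*A^4 + 55 + 9*A^-4
  A^2 * (24*d + 31*d^3 + d^5) = -A^12 - 36*A^8 - 127*A^4 - 127 - 36*A^-4 - A^-8
  A^0 * (12 + 53*d^2 + 5*d^4) = 5*A^8 + 73*A^4 + 148 + 73*A^-4 + 5*A^-8
  A^-2 * (45*d + 11*d^3) = -11*A^4 - 78 - 78*A^-4 - 11*A^-8
  A^-4 * (15 + 13*d^2) = 13 + 41*A^-4 + 13*A^-8
  A^-6 * (8*d) = -8*A^-4 - 8*A^-8
  A^-8 * (d^2) = A^-4 + 2*A^-8 + A^-12
Summing the groups: <K> = -A^8 + A^-4 + A^-12
Normalise by the writhe: (-A^3)^(-w) = (-A^3)^(8) = A^24, so f(A) = A^24 * <K> = -A^32 + A^20 + A^12.
Substitute A = t^(-1/4), i.e. A^e → t^(-e/4): V(t) = t^-3 + t^-5 - t^-8

Answer: t^-3 + t^-5 - t^-8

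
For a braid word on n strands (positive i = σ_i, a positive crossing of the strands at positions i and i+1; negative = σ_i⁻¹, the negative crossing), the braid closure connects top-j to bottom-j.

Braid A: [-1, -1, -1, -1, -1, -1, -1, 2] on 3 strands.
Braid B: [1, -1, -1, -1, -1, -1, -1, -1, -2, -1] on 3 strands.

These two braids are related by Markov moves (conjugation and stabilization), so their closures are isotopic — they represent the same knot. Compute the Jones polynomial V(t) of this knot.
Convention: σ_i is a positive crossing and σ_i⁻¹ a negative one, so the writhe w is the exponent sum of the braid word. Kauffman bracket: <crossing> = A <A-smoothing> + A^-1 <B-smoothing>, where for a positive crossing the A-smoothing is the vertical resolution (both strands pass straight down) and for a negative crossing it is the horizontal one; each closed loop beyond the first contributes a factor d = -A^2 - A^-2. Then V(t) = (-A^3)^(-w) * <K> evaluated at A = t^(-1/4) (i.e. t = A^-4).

Markov-equivalent braids have isotopic closures, hence identical knot invariants. Strip the Markov moves from each word to reach a common short braid β, then compute V(t) once on β.
Braid A: s1^-1 s1^-1 s1^-1 s1^-1 s1^-1 s1^-1 s1^-1 s2 on 3 strands reduces by inverse Markov moves (closure unchanged at each step):
  Destabilize: the word has the form β·s2 where s2 occurs only as the final letter (β ∈ B_2); drop it and the last strand → 2 strands.
Reduced to β = s1^-1 s1^-1 s1^-1 s1^-1 s1^-1 s1^-1 s1^-1 on 2 strands, 7 crossings.
Braid B: s1 s1^-1 s1^-1 s1^-1 s1^-1 s1^-1 s1^-1 s1^-1 s2^-1 s1^-1 on 3 strands reduces by inverse Markov moves (closure unchanged at each step):
  Deconjugate: the word is γ·β·γ⁻¹ with γ = s1 (prefix) and γ⁻¹ = s1^-1 (suffix); strip both.
  Destabilize: the word has the form β·s2^-1 where s2^-1 occurs only as the final letter (β ∈ B_2); drop it and the last strand → 2 strands.
Reduced to β = s1^-1 s1^-1 s1^-1 s1^-1 s1^-1 s1^-1 s1^-1 on 2 strands, 7 crossings.
Both give the same β = s1^-1 s1^-1 s1^-1 s1^-1 s1^-1 s1^-1 s1^-1 on 2 strands, so one state sum suffices:
Braid: s1^-1 s1^-1 s1^-1 s1^-1 s1^-1 s1^-1 s1^-1 on 2 strands, 7 crossings.
Writhe w = (#positive) - (#negative) = 0 - 7 = -7.
Computing the Kauffman bracket via state sum. There are 2^7 = 128 states.
Smooth each crossing (0=||, 1=⌣⌢); contribution A^(Σ sign_k(1-2s_k)) * d^(L-1).
Tabulate the states by total A-exponent and number of loops L (A-exp: L × count):
  A^7: L=7 ×1
  A^5: L=6 ×7
  A^3: L=5 ×21
  A^1: L=4 ×35
  A^-1: L=3 ×35
  A^-3: L=2 ×21
  A^-5: L=1 ×7
  A^-7: L=2 ×1
Each group contributes A^e * Σ count * d^(L-1):
Powers of d = -A^2 - A^-2: d^2 = A^4 + 2 + A^-4; d^3 = -A^6 - 3*A^2 - 3*A^-2 - A^-6; d^4 = A^8 + 4*A^4 + 6 + 4*A^-4 + A^-8; d^5 = -A^10 - 5*A^6 - 10*A^2 - 10*A^-2 - 5*A^-6 - A^-10; d^6 = A^12 + 6*A^8 + 15*A^4 + 20 + 15*A^-4 + 6*A^-8 + A^-12.
  A^7 * (d^6) = A^19 + 6*A^15 + 15*A^11 + 20*A^7 + 15*A^3 + 6*A^-1 + A^-5
  A^5 * (7*d^5) = -7*A^15 - 35*A^11 - 70*A^7 - 70*A^3 - 35*A^-1 - 7*A^-5
  A^3 * (21*d^4) = 21*A^11 + 84*A^7 + 126*A^3 + 84*A^-1 + 21*A^-5
  A^1 * (35*d^3) = -35*A^7 - 105*A^3 - 105*A^-1 - 35*A^-5
  A^-1 * (35*d^2) = 35*A^3 + 70*A^-1 + 35*A^-5
  A^-3 * (21*d) = -21*A^-1 - 21*A^-5
  A^-5 * (7) = 7*A^-5
  A^-7 * (d) = -A^-5 - A^-9
Summing the groups: <K> = A^19 - A^15 + A^11 - A^7 + A^3 - A^-1 - A^-9
Normalise by the writhe: (-A^3)^(-w) = (-A^3)^(7) = -A^21, so f(A) = -A^21 * <K> = -A^40 + A^36 - A^32 + A^28 - A^24 + A^20 + A^12.
Substitute A = t^(-1/4), i.e. A^e → t^(-e/4): V(t) = t^-3 + t^-5 - t^-6 + t^-7 - t^-8 + t^-9 - t^-10

Answer: t^-3 + t^-5 - t^-6 + t^-7 - t^-8 + t^-9 - t^-10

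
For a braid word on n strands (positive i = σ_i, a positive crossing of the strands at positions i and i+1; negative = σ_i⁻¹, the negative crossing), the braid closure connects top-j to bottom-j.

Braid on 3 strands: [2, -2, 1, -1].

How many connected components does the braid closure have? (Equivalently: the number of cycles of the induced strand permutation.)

Track the strand permutation on 3 strands, starting from identity.
  step 1: s2 swaps positions 2,3 -> [1 3 2]
  step 2: s2^-1 swaps positions 2,3 -> [1 2 3]
  step 3: s1 swaps positions 1,2 -> [2 1 3]
  step 4: s1^-1 swaps positions 1,2 -> [1 2 3]
Final permutation (position -> original strand): [1 2 3]
Closure components = cycle count of this permutation = 3.

Answer: 3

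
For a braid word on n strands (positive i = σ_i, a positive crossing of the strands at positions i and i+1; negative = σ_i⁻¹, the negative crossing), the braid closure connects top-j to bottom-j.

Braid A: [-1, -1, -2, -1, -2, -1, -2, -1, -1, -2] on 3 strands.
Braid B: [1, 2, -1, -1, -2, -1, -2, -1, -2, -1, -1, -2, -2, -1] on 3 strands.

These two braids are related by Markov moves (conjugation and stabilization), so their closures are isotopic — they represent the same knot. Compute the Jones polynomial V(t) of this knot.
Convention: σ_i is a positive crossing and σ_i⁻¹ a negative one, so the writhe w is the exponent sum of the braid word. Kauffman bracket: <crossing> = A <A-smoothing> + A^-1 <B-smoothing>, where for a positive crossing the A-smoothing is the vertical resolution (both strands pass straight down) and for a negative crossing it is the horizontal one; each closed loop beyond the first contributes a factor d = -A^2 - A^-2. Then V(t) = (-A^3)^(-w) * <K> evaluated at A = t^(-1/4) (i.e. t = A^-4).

Markov-equivalent braids have isotopic closures, hence identical knot invariants. Strip the Markov moves from each word to reach a common short braid β, then compute V(t) once on β.
Braid A: s1^-1 s1^-1 s2^-1 s1^-1 s2^-1 s1^-1 s2^-1 s1^-1 s1^-1 s2^-1 on 3 strands has no conjugating prefix/suffix or stabilization to strip; take β = s1^-1 s1^-1 s2^-1 s1^-1 s2^-1 s1^-1 s2^-1 s1^-1 s1^-1 s2^-1.
Braid B: s1 s2 s1^-1 s1^-1 s2^-1 s1^-1 s2^-1 s1^-1 s2^-1 s1^-1 s1^-1 s2^-1 s2^-1 s1^-1 on 3 strands reduces by inverse Markov moves (closure unchanged at each step):
  Deconjugate: the word is γ·β·γ⁻¹ with γ = s1 (prefix) and γ⁻¹ = s1^-1 (suffix); strip both.
  Deconjugate: the word is γ·β·γ⁻¹ with γ = s2 (prefix) and γ⁻¹ = s2^-1 (suffix); strip both.
Reduced to β = s1^-1 s1^-1 s2^-1 s1^-1 s2^-1 s1^-1 s2^-1 s1^-1 s1^-1 s2^-1 on 3 strands, 10 crossings.
Both give the same β = s1^-1 s1^-1 s2^-1 s1^-1 s2^-1 s1^-1 s2^-1 s1^-1 s1^-1 s2^-1 on 3 strands, so one state sum suffices:
Braid: s1^-1 s1^-1 s2^-1 s1^-1 s2^-1 s1^-1 s2^-1 s1^-1 s1^-1 s2^-1 on 3 strands, 10 crossings.
Writhe w = (#positive) - (#negative) = 0 - 10 = -10.
Enumerate smoothing states for the bracket polynomial. There are 2^10 = 1024 states.
For each crossing: s=0 is the vertical smoothing, s=1 horizontal. Crossing k contributes A^(sign_k * (1 - 2*s_k)); loop factor d = -A^2 - A^-2.
Tabulate the states by total A-exponent and number of loops L (A-exp: L × count):
  A^10: L=3 ×1
  A^8: L=2 ×4, L=4 ×6
  A^6: L=1 ×4, L=3 ×30, L=5 ×11
  A^4: L=2 ×48, L=4 ×65, L=6 ×7
  A^2: L=1 ×24, L=3 ×140, L=5 ×45, L=7 ×1
  A^0: L=2 ×129, L=4 ×117, L=6 ×6
  A^-2: L=1 ×43, L=3 ×151, L=5 ×16
  A^-4: L=2 ×96, L=4 ×24
  A^-6: L=1 ×24, L=3 ×21
  A^-8: L=2 ×10
  A^-10: L=3 ×1
Each group contributes A^e * Σ count * d^(L-1):
Powers of d = -A^2 - A^-2: d^2 = A^4 + 2 + A^-4; d^3 = -A^6 - 3*A^2 - 3*A^-2 - A^-6; d^4 = A^8 + 4*A^4 + 6 + 4*A^-4 + A^-8; d^5 = -A^10 - 5*A^6 - 10*A^2 - 10*A^-2 - 5*A^-6 - A^-10; d^6 = A^12 + 6*A^8 + 15*A^4 + 20 + 15*A^-4 + 6*A^-8 + A^-12.
  A^10 * (d^2) = A^14 + 2*A^10 + A^6
  A^8 * (4*d + 6*d^3) = -6*A^14 - 22*A^10 - 22*A^6 - 6*A^2
  A^6 * (4 + 30*d^2 + 11*d^4) = 11*A^14 + 74*A^10 + 130*A^6 + 74*A^2 + 11*A^-2
  A^4 * (48*d + 65*d^3 + 7*d^5) = -7*A^14 - 100*A^10 - 313*A^6 - 313*A^2 - 100*A^-2 - 7*A^-6
  A^2 * (24 + 140*d^2 + 45*d^4 + d^6) = A^14 + 51*A^10 + 335*A^6 + 594*A^2 + 335*A^-2 + 51*A^-6 + A^-10
  A^0 * (129*d + 117*d^3 + 6*d^5) = -6*A^10 - 147*A^6 - 540*A^2 - 540*A^-2 - 147*A^-6 - 6*A^-10
  A^-2 * (43 + 151*d^2 + 16*d^4) = 16*A^6 + 215*A^2 + 441*A^-2 + 215*A^-6 + 16*A^-10
  A^-4 * (96*d + 24*d^3) = -24*A^2 - 168*A^-2 - 168*A^-6 - 24*A^-10
  A^-6 * (24 + 21*d^2) = 21*A^-2 + 66*A^-6 + 21*A^-10
  A^-8 * (10*d) = -10*A^-6 - 10*A^-10
  A^-10 * (d^2) = A^-6 + 2*A^-10 + A^-14
Summing the groups: <K> = -A^10 + A^-6 + A^-14
Normalise by the writhe: (-A^3)^(-w) = (-A^3)^(10) = A^30, so f(A) = A^30 * <K> = -A^40 + A^24 + A^16.
Substitute A = t^(-1/4), i.e. A^e → t^(-e/4): V(t) = t^-4 + t^-6 - t^-10

Answer: t^-4 + t^-6 - t^-10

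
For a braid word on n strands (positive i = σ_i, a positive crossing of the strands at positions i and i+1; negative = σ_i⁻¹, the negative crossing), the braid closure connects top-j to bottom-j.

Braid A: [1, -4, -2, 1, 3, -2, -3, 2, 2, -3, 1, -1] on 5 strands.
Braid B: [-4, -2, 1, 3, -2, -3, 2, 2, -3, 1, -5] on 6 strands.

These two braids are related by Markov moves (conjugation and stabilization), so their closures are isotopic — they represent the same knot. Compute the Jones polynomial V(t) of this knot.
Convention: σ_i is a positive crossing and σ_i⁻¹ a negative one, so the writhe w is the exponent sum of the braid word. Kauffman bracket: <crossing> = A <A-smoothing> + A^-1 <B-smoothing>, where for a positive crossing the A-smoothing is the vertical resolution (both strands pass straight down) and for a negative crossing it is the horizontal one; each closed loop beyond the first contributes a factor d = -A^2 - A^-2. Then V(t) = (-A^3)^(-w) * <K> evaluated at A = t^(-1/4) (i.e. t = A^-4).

Markov-equivalent braids have isotopic closures, hence identical knot invariants. Strip the Markov moves from each word to reach a common short braid β, then compute V(t) once on β.
Braid A: s1 s4^-1 s2^-1 s1 s3 s2^-1 s3^-1 s2 s2 s3^-1 s1 s1^-1 on 5 strands reduces by inverse Markov moves (closure unchanged at each step):
  Deconjugate: the word is γ·β·γ⁻¹ with γ = s1 (prefix) and γ⁻¹ = s1^-1 (suffix); strip both.
Reduced to β = s4^-1 s2^-1 s1 s3 s2^-1 s3^-1 s2 s2 s3^-1 s1 on 5 strands, 10 crossings.
Braid B: s4^-1 s2^-1 s1 s3 s2^-1 s3^-1 s2 s2 s3^-1 s1 s5^-1 on 6 strands reduces by inverse Markov moves (closure unchanged at each step):
  Destabilize: the word has the form β·s5^-1 where s5^-1 occurs only as the final letter (β ∈ B_5); drop it and the last strand → 5 strands.
Reduced to β = s4^-1 s2^-1 s1 s3 s2^-1 s3^-1 s2 s2 s3^-1 s1 on 5 strands, 10 crossings.
Both give the same β = s4^-1 s2^-1 s1 s3 s2^-1 s3^-1 s2 s2 s3^-1 s1 on 5 strands, so one state sum suffices:
Braid: s4^-1 s2^-1 s1 s3 s2^-1 s3^-1 s2 s2 s3^-1 s1 on 5 strands, 10 crossings.
Writhe w = (#positive) - (#negative) = 5 - 5 = 0.
Computing the Kauffman bracket via state sum. There are 2^10 = 1024 states.
Each crossing splits two ways (0=vertical, 1=horizontal). The state's weight is A^(#A-smoothings - #B-smoothings) * d^(loops - 1).
Tabulate the states by total A-exponent and number of loops L (A-exp: L × count):
  A^10: L=4 ×1
  A^8: L=3 ×9, L=5 ×1
  A^6: L=2 ×27, L=4 ×18
  A^4: L=1 ×28, L=3 ×78, L=5 ×14
  A^2: L=2 ×116, L=4 ×88, L=6 ×6
  A^0: L=1 ×27, L=3 ×178, L=5 ×46, L=7 ×1
  A^-2: L=2 ×78, L=4 ×123, L=6 ×9
  A^-4: L=1 ×6, L=3 ×78, L=5 ×36
  A^-6: L=2 ×11, L=4 ×31, L=6 ×3
  A^-8: L=3 ×6, L=5 ×4
  A^-10: L=4 ×1
Each group contributes A^e * Σ count * d^(L-1):
Powers of d = -A^2 - A^-2: d^2 = A^4 + 2 + A^-4; d^3 = -A^6 - 3*A^2 - 3*A^-2 - A^-6; d^4 = A^8 + 4*A^4 + 6 + 4*A^-4 + A^-8; d^5 = -A^10 - 5*A^6 - 10*A^2 - 10*A^-2 - 5*A^-6 - A^-10; d^6 = A^12 + 6*A^8 + 15*A^4 + 20 + 15*A^-4 + 6*A^-8 + A^-12.
  A^10 * (d^3) = -A^16 - 3*A^12 - 3*A^8 - A^4
  A^8 * (9*d^2 + d^4) = A^16 + 13*A^12 + 24*A^8 + 13*A^4 + 1
  A^6 * (27*d + 18*d^3) = -18*A^12 - 81*A^8 - 81*A^4 - 18
  A^4 * (28 + 78*d^2 + 14*d^4) = 14*A^12 + 134*A^8 + 268*A^4 + 134 + 14*A^-4
  A^2 * (116*d + 88*d^3 + 6*d^5) = -6*A^12 - 118*A^8 - 440*A^4 - 440 - 118*A^-4 - 6*A^-8
  A^0 * (27 + 178*d^2 + 46*d^4 + d^6) = A^12 + 52*A^8 + 377*A^4 + 679 + 377*A^-4 + 52*A^-8 + A^-12
  A^-2 * (78*d + 123*d^3 + 9*d^5) = -9*A^8 - 168*A^4 - 537 - 537*A^-4 - 168*A^-8 - 9*A^-12
  A^-4 * (6 + 78*d^2 + 36*d^4) = 36*A^4 + 222 + 378*A^-4 + 222*A^-8 + 36*A^-12
  A^-6 * (11*d + 31*d^3 + 3*d^5) = -3*A^4 - 46 - 134*A^-4 - 134*A^-8 - 46*A^-12 - 3*A^-16
  A^-8 * (6*d^2 + 4*d^4) = 4 + 22*A^-4 + 36*A^-8 + 22*A^-12 + 4*A^-16
  A^-10 * (d^3) = -A^-4 - 3*A^-8 - 3*A^-12 - A^-16
Summing the groups: <K> = A^12 - A^8 + A^4 - 1 + A^-4 - A^-8 + A^-12
Normalise by the writhe: (-A^3)^(-w) = (-A^3)^(0) = 1, so f(A) = 1 * <K> = A^12 - A^8 + A^4 - 1 + A^-4 - A^-8 + A^-12.
Substitute A = t^(-1/4), i.e. A^e → t^(-e/4): V(t) = t^3 - t^2 + t - 1 + t^-1 - t^-2 + t^-3

Answer: t^3 - t^2 + t - 1 + t^-1 - t^-2 + t^-3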